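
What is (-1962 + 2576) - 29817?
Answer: -29203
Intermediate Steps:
(-1962 + 2576) - 29817 = 614 - 29817 = -29203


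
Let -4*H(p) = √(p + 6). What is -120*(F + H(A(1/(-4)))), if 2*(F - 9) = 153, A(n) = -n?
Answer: -10185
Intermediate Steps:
F = 171/2 (F = 9 + (½)*153 = 9 + 153/2 = 171/2 ≈ 85.500)
H(p) = -√(6 + p)/4 (H(p) = -√(p + 6)/4 = -√(6 + p)/4)
-120*(F + H(A(1/(-4)))) = -120*(171/2 - √(6 - 1/(-4))/4) = -120*(171/2 - √(6 - 1*(-¼))/4) = -120*(171/2 - √(6 + ¼)/4) = -120*(171/2 - √(25/4)/4) = -120*(171/2 - ¼*5/2) = -120*(171/2 - 5/8) = -120*679/8 = -10185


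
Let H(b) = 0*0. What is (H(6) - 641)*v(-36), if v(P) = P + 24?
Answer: 7692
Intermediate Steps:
v(P) = 24 + P
H(b) = 0
(H(6) - 641)*v(-36) = (0 - 641)*(24 - 36) = -641*(-12) = 7692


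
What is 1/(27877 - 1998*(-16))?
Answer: 1/59845 ≈ 1.6710e-5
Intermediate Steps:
1/(27877 - 1998*(-16)) = 1/(27877 + 31968) = 1/59845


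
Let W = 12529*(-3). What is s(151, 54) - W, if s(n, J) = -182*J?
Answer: 27759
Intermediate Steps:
W = -37587
s(151, 54) - W = -182*54 - 1*(-37587) = -9828 + 37587 = 27759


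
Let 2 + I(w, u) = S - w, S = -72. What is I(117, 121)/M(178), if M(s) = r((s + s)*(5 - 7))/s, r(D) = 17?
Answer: -33998/17 ≈ -1999.9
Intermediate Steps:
M(s) = 17/s
I(w, u) = -74 - w (I(w, u) = -2 + (-72 - w) = -74 - w)
I(117, 121)/M(178) = (-74 - 1*117)/((17/178)) = (-74 - 117)/((17*(1/178))) = -191/17/178 = -191*178/17 = -33998/17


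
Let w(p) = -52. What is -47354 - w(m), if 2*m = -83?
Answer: -47302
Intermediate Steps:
m = -83/2 (m = (½)*(-83) = -83/2 ≈ -41.500)
-47354 - w(m) = -47354 - 1*(-52) = -47354 + 52 = -47302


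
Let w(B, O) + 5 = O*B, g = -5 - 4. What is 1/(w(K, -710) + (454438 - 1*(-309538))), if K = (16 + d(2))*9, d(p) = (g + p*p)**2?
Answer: 1/501981 ≈ 1.9921e-6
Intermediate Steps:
g = -9
d(p) = (-9 + p**2)**2 (d(p) = (-9 + p*p)**2 = (-9 + p**2)**2)
K = 369 (K = (16 + (-9 + 2**2)**2)*9 = (16 + (-9 + 4)**2)*9 = (16 + (-5)**2)*9 = (16 + 25)*9 = 41*9 = 369)
w(B, O) = -5 + B*O (w(B, O) = -5 + O*B = -5 + B*O)
1/(w(K, -710) + (454438 - 1*(-309538))) = 1/((-5 + 369*(-710)) + (454438 - 1*(-309538))) = 1/((-5 - 261990) + (454438 + 309538)) = 1/(-261995 + 763976) = 1/501981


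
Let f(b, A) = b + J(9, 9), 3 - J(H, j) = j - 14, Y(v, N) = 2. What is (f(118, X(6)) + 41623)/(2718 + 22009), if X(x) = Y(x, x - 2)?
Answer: 41749/24727 ≈ 1.6884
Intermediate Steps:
X(x) = 2
J(H, j) = 17 - j (J(H, j) = 3 - (j - 14) = 3 - (-14 + j) = 3 + (14 - j) = 17 - j)
f(b, A) = 8 + b (f(b, A) = b + (17 - 1*9) = b + (17 - 9) = b + 8 = 8 + b)
(f(118, X(6)) + 41623)/(2718 + 22009) = ((8 + 118) + 41623)/(2718 + 22009) = (126 + 41623)/24727 = 41749*(1/24727) = 41749/24727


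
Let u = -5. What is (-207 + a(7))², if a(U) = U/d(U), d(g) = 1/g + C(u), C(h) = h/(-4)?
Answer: 62047129/1521 ≈ 40794.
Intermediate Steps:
C(h) = -h/4 (C(h) = h*(-¼) = -h/4)
d(g) = 5/4 + 1/g (d(g) = 1/g - ¼*(-5) = 1/g + 5/4 = 5/4 + 1/g)
a(U) = U/(5/4 + 1/U)
(-207 + a(7))² = (-207 + 4*7²/(4 + 5*7))² = (-207 + 4*49/(4 + 35))² = (-207 + 4*49/39)² = (-207 + 4*49*(1/39))² = (-207 + 196/39)² = (-7877/39)² = 62047129/1521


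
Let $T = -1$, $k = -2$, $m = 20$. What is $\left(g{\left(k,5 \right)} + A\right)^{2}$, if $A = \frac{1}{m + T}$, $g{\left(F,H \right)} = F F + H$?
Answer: $\frac{29584}{361} \approx 81.95$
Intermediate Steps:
$g{\left(F,H \right)} = H + F^{2}$ ($g{\left(F,H \right)} = F^{2} + H = H + F^{2}$)
$A = \frac{1}{19}$ ($A = \frac{1}{20 - 1} = \frac{1}{19} \approx 0.052632$)
$\left(g{\left(k,5 \right)} + A\right)^{2} = \left(\left(5 + \left(-2\right)^{2}\right) + \frac{1}{19}\right)^{2} = \left(\left(5 + 4\right) + \frac{1}{19}\right)^{2} = \left(9 + \frac{1}{19}\right)^{2} = \left(\frac{172}{19}\right)^{2} = \frac{29584}{361}$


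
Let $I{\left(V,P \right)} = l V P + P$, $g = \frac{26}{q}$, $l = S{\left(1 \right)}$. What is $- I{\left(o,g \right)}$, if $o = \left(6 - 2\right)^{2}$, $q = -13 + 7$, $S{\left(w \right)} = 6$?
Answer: $\frac{1261}{3} \approx 420.33$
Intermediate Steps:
$q = -6$
$l = 6$
$o = 16$ ($o = 4^{2} = 16$)
$g = - \frac{13}{3}$ ($g = \frac{26}{-6} = 26 \left(- \frac{1}{6}\right) = - \frac{13}{3} \approx -4.3333$)
$I{\left(V,P \right)} = P + 6 P V$ ($I{\left(V,P \right)} = 6 V P + P = 6 P V + P = P + 6 P V$)
$- I{\left(o,g \right)} = - \frac{\left(-13\right) \left(1 + 6 \cdot 16\right)}{3} = - \frac{\left(-13\right) \left(1 + 96\right)}{3} = - \frac{\left(-13\right) 97}{3} = \left(-1\right) \left(- \frac{1261}{3}\right) = \frac{1261}{3}$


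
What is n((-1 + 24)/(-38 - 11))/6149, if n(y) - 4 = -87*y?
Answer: 169/23177 ≈ 0.0072917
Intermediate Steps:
n(y) = 4 - 87*y
n((-1 + 24)/(-38 - 11))/6149 = (4 - 87*(-1 + 24)/(-38 - 11))/6149 = (4 - 2001/(-49))*(1/6149) = (4 - 2001*(-1)/49)*(1/6149) = (4 - 87*(-23/49))*(1/6149) = (4 + 2001/49)*(1/6149) = (2197/49)*(1/6149) = 169/23177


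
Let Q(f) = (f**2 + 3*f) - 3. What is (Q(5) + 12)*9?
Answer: 441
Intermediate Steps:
Q(f) = -3 + f**2 + 3*f
(Q(5) + 12)*9 = ((-3 + 5**2 + 3*5) + 12)*9 = ((-3 + 25 + 15) + 12)*9 = (37 + 12)*9 = 49*9 = 441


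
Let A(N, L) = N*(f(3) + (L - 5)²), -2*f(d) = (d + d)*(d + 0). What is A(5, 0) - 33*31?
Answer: -943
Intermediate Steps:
f(d) = -d² (f(d) = -(d + d)*(d + 0)/2 = -2*d*d/2 = -d²)
A(N, L) = N*(-9 + (-5 + L)²) (A(N, L) = N*(-1*3² + (L - 5)²) = N*(-1*9 + (-5 + L)²) = N*(-9 + (-5 + L)²))
A(5, 0) - 33*31 = 5*(-9 + (-5 + 0)²) - 33*31 = 5*(-9 + (-5)²) - 1023 = 5*(-9 + 25) - 1023 = 5*16 - 1023 = 80 - 1023 = -943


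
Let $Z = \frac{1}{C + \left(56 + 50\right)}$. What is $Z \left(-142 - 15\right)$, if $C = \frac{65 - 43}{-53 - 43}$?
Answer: $- \frac{7536}{5077} \approx -1.4843$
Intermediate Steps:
$C = - \frac{11}{48}$ ($C = \frac{22}{-96} = 22 \left(- \frac{1}{96}\right) = - \frac{11}{48} \approx -0.22917$)
$Z = \frac{48}{5077}$ ($Z = \frac{1}{- \frac{11}{48} + \left(56 + 50\right)} = \frac{1}{- \frac{11}{48} + 106} = \frac{1}{\frac{5077}{48}} = \frac{48}{5077} \approx 0.0094544$)
$Z \left(-142 - 15\right) = \frac{48 \left(-142 - 15\right)}{5077} = \frac{48}{5077} \left(-157\right) = - \frac{7536}{5077}$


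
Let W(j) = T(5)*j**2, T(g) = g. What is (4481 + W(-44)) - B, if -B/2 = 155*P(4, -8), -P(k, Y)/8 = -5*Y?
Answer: -85039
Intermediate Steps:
P(k, Y) = 40*Y (P(k, Y) = -(-40)*Y = 40*Y)
W(j) = 5*j**2
B = 99200 (B = -310*40*(-8) = -310*(-320) = -2*(-49600) = 99200)
(4481 + W(-44)) - B = (4481 + 5*(-44)**2) - 1*99200 = (4481 + 5*1936) - 99200 = (4481 + 9680) - 99200 = 14161 - 99200 = -85039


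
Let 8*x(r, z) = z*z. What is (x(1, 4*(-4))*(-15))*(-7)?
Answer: 3360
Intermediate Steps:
x(r, z) = z²/8 (x(r, z) = (z*z)/8 = z²/8)
(x(1, 4*(-4))*(-15))*(-7) = (((4*(-4))²/8)*(-15))*(-7) = (((⅛)*(-16)²)*(-15))*(-7) = (((⅛)*256)*(-15))*(-7) = (32*(-15))*(-7) = -480*(-7) = 3360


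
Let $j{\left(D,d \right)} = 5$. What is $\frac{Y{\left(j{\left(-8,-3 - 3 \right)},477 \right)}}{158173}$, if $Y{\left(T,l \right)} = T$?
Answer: $\frac{5}{158173} \approx 3.1611 \cdot 10^{-5}$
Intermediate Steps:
$\frac{Y{\left(j{\left(-8,-3 - 3 \right)},477 \right)}}{158173} = \frac{5}{158173}$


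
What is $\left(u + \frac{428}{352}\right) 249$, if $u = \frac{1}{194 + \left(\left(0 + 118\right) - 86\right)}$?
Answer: $\frac{3021615}{9944} \approx 303.86$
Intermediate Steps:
$u = \frac{1}{226}$ ($u = \frac{1}{194 + \left(118 - 86\right)} = \frac{1}{194 + 32} = \frac{1}{226} \approx 0.0044248$)
$\left(u + \frac{428}{352}\right) 249 = \left(\frac{1}{226} + \frac{428}{352}\right) 249 = \left(\frac{1}{226} + 428 \cdot \frac{1}{352}\right) 249 = \left(\frac{1}{226} + \frac{107}{88}\right) 249 = \frac{12135}{9944} \cdot 249 = \frac{3021615}{9944}$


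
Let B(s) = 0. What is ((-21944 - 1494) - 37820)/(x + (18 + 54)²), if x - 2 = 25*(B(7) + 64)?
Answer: -30629/3393 ≈ -9.0271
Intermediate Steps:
x = 1602 (x = 2 + 25*(0 + 64) = 2 + 25*64 = 2 + 1600 = 1602)
((-21944 - 1494) - 37820)/(x + (18 + 54)²) = ((-21944 - 1494) - 37820)/(1602 + (18 + 54)²) = (-23438 - 37820)/(1602 + 72²) = -61258/(1602 + 5184) = -61258/6786 = -61258*1/6786 = -30629/3393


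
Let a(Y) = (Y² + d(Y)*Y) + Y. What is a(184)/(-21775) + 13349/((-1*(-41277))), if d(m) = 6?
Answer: -1159964413/898806675 ≈ -1.2906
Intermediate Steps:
a(Y) = Y² + 7*Y (a(Y) = (Y² + 6*Y) + Y = Y² + 7*Y)
a(184)/(-21775) + 13349/((-1*(-41277))) = (184*(7 + 184))/(-21775) + 13349/((-1*(-41277))) = (184*191)*(-1/21775) + 13349/41277 = 35144*(-1/21775) + 13349*(1/41277) = -35144/21775 + 13349/41277 = -1159964413/898806675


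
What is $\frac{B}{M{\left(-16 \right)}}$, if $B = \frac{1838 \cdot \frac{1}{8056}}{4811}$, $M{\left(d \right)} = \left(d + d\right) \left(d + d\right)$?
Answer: $\frac{919}{19843796992} \approx 4.6312 \cdot 10^{-8}$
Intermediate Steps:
$M{\left(d \right)} = 4 d^{2}$ ($M{\left(d \right)} = 2 d 2 d = 4 d^{2}$)
$B = \frac{919}{19378708}$ ($B = 1838 \cdot \frac{1}{8056} \cdot \frac{1}{4811} = \frac{919}{4028} \cdot \frac{1}{4811} = \frac{919}{19378708} \approx 4.7423 \cdot 10^{-5}$)
$\frac{B}{M{\left(-16 \right)}} = \frac{919}{19378708 \cdot 4 \left(-16\right)^{2}} = \frac{919}{19378708 \cdot 4 \cdot 256} = \frac{919}{19378708 \cdot 1024} = \frac{919}{19378708} \cdot \frac{1}{1024} = \frac{919}{19843796992}$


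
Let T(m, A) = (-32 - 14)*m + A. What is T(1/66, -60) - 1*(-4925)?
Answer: 160522/33 ≈ 4864.3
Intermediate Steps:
T(m, A) = A - 46*m (T(m, A) = -46*m + A = A - 46*m)
T(1/66, -60) - 1*(-4925) = (-60 - 46/66) - 1*(-4925) = (-60 - 46*1/66) + 4925 = (-60 - 23/33) + 4925 = -2003/33 + 4925 = 160522/33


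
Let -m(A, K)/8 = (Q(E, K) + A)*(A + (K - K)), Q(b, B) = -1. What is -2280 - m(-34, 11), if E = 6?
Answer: 7240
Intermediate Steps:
m(A, K) = -8*A*(-1 + A) (m(A, K) = -8*(-1 + A)*(A + (K - K)) = -8*(-1 + A)*(A + 0) = -8*(-1 + A)*A = -8*A*(-1 + A))
-2280 - m(-34, 11) = -2280 - 8*(-34)*(1 - 1*(-34)) = -2280 - 8*(-34)*(1 + 34) = -2280 - 8*(-34)*35 = -2280 - 1*(-9520) = -2280 + 9520 = 7240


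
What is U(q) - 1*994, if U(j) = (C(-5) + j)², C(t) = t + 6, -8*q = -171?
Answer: -31575/64 ≈ -493.36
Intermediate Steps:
q = 171/8 (q = -⅛*(-171) = 171/8 ≈ 21.375)
C(t) = 6 + t
U(j) = (1 + j)² (U(j) = ((6 - 5) + j)² = (1 + j)²)
U(q) - 1*994 = (1 + 171/8)² - 1*994 = (179/8)² - 994 = 32041/64 - 994 = -31575/64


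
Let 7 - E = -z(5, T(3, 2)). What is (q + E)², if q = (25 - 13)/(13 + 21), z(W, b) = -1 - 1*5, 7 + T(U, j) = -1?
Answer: 529/289 ≈ 1.8305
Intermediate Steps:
T(U, j) = -8 (T(U, j) = -7 - 1 = -8)
z(W, b) = -6 (z(W, b) = -1 - 5 = -6)
q = 6/17 (q = 12/34 = 12*(1/34) = 6/17 ≈ 0.35294)
E = 1 (E = 7 - (-1)*(-6) = 7 - 1*6 = 7 - 6 = 1)
(q + E)² = (6/17 + 1)² = (23/17)² = 529/289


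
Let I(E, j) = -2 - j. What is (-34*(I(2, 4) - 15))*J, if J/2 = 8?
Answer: 11424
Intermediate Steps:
J = 16 (J = 2*8 = 16)
(-34*(I(2, 4) - 15))*J = -34*((-2 - 1*4) - 15)*16 = -34*((-2 - 4) - 15)*16 = -34*(-6 - 15)*16 = -34*(-21)*16 = 714*16 = 11424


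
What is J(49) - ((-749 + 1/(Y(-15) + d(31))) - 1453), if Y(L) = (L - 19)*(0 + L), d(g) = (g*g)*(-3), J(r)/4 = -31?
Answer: 4931095/2373 ≈ 2078.0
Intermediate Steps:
J(r) = -124 (J(r) = 4*(-31) = -124)
d(g) = -3*g² (d(g) = g²*(-3) = -3*g²)
Y(L) = L*(-19 + L) (Y(L) = (-19 + L)*L = L*(-19 + L))
J(49) - ((-749 + 1/(Y(-15) + d(31))) - 1453) = -124 - ((-749 + 1/(-15*(-19 - 15) - 3*31²)) - 1453) = -124 - ((-749 + 1/(-15*(-34) - 3*961)) - 1453) = -124 - ((-749 + 1/(510 - 2883)) - 1453) = -124 - ((-749 + 1/(-2373)) - 1453) = -124 - ((-749 - 1/2373) - 1453) = -124 - (-1777378/2373 - 1453) = -124 - 1*(-5225347/2373) = -124 + 5225347/2373 = 4931095/2373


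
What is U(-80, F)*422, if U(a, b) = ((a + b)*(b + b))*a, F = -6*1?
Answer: -34840320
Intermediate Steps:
F = -6
U(a, b) = 2*a*b*(a + b) (U(a, b) = ((a + b)*(2*b))*a = (2*b*(a + b))*a = 2*a*b*(a + b))
U(-80, F)*422 = (2*(-80)*(-6)*(-80 - 6))*422 = (2*(-80)*(-6)*(-86))*422 = -82560*422 = -34840320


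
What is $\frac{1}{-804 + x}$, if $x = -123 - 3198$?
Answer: $- \frac{1}{4125} \approx -0.00024242$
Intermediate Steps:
$x = -3321$ ($x = -123 - 3198 = -3321$)
$\frac{1}{-804 + x} = \frac{1}{-804 - 3321} = \frac{1}{-4125} = - \frac{1}{4125}$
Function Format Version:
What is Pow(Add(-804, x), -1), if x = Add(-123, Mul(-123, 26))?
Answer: Rational(-1, 4125) ≈ -0.00024242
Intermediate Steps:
x = -3321 (x = Add(-123, -3198) = -3321)
Pow(Add(-804, x), -1) = Pow(Add(-804, -3321), -1) = Pow(-4125, -1) = Rational(-1, 4125)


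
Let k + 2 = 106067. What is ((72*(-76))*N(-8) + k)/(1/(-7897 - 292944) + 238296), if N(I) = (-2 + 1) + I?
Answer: 46724518233/71689206935 ≈ 0.65176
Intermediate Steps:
k = 106065 (k = -2 + 106067 = 106065)
N(I) = -1 + I
((72*(-76))*N(-8) + k)/(1/(-7897 - 292944) + 238296) = ((72*(-76))*(-1 - 8) + 106065)/(1/(-7897 - 292944) + 238296) = (-5472*(-9) + 106065)/(1/(-300841) + 238296) = (49248 + 106065)/(-1/300841 + 238296) = 155313/(71689206935/300841) = 155313*(300841/71689206935) = 46724518233/71689206935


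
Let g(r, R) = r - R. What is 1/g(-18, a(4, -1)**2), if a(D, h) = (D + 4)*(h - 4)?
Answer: -1/1618 ≈ -0.00061805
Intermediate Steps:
a(D, h) = (-4 + h)*(4 + D) (a(D, h) = (4 + D)*(-4 + h) = (-4 + h)*(4 + D))
1/g(-18, a(4, -1)**2) = 1/(-18 - (-16 - 4*4 + 4*(-1) + 4*(-1))**2) = 1/(-18 - (-16 - 16 - 4 - 4)**2) = 1/(-18 - 1*(-40)**2) = 1/(-18 - 1*1600) = 1/(-18 - 1600) = 1/(-1618) = -1/1618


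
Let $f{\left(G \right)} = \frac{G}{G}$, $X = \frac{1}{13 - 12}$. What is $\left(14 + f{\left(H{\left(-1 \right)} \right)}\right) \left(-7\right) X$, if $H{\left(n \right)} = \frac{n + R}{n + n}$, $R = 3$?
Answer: $-105$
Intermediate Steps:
$H{\left(n \right)} = \frac{3 + n}{2 n}$ ($H{\left(n \right)} = \frac{n + 3}{n + n} = \frac{3 + n}{2 n}$)
$X = 1$ ($X = 1^{-1} = 1$)
$f{\left(G \right)} = 1$
$\left(14 + f{\left(H{\left(-1 \right)} \right)}\right) \left(-7\right) X = \left(14 + 1\right) \left(-7\right) 1 = 15 \left(-7\right) 1 = \left(-105\right) 1 = -105$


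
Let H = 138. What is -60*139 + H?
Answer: -8202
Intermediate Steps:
-60*139 + H = -60*139 + 138 = -8340 + 138 = -8202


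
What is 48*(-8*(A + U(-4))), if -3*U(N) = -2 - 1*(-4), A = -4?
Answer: 1792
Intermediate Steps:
U(N) = -⅔ (U(N) = -(-2 - 1*(-4))/3 = -(-2 + 4)/3 = -⅓*2 = -⅔)
48*(-8*(A + U(-4))) = 48*(-8*(-4 - ⅔)) = 48*(-8*(-14/3)) = 48*(112/3) = 1792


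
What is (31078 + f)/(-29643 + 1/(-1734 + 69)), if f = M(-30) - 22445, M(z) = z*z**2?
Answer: 30581055/49355596 ≈ 0.61961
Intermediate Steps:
M(z) = z**3
f = -49445 (f = (-30)**3 - 22445 = -27000 - 22445 = -49445)
(31078 + f)/(-29643 + 1/(-1734 + 69)) = (31078 - 49445)/(-29643 + 1/(-1734 + 69)) = -18367/(-29643 + 1/(-1665)) = -18367/(-29643 - 1/1665) = -18367/(-49355596/1665) = -18367*(-1665/49355596) = 30581055/49355596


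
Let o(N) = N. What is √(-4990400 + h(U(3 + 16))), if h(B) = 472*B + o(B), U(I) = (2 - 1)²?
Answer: I*√4989927 ≈ 2233.8*I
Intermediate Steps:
U(I) = 1 (U(I) = 1² = 1)
h(B) = 473*B (h(B) = 472*B + B = 473*B)
√(-4990400 + h(U(3 + 16))) = √(-4990400 + 473*1) = √(-4990400 + 473) = √(-4989927) = I*√4989927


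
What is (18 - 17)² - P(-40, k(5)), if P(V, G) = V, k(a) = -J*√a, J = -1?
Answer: 41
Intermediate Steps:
k(a) = √a (k(a) = -(-1)*√a = √a)
(18 - 17)² - P(-40, k(5)) = (18 - 17)² - 1*(-40) = 1² + 40 = 1 + 40 = 41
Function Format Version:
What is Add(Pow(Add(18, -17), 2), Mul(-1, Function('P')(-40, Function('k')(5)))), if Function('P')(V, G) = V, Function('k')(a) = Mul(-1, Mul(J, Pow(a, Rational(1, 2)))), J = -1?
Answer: 41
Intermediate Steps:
Function('k')(a) = Pow(a, Rational(1, 2)) (Function('k')(a) = Mul(-1, Mul(-1, Pow(a, Rational(1, 2)))) = Pow(a, Rational(1, 2)))
Add(Pow(Add(18, -17), 2), Mul(-1, Function('P')(-40, Function('k')(5)))) = Add(Pow(Add(18, -17), 2), Mul(-1, -40)) = Add(Pow(1, 2), 40) = Add(1, 40) = 41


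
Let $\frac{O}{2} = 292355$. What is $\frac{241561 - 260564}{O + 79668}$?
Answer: $- \frac{19003}{664378} \approx -0.028603$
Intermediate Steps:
$O = 584710$ ($O = 2 \cdot 292355 = 584710$)
$\frac{241561 - 260564}{O + 79668} = \frac{241561 - 260564}{584710 + 79668} = - \frac{19003}{664378}$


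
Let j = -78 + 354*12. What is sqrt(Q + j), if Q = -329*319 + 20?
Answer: I*sqrt(100761) ≈ 317.43*I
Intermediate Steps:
j = 4170 (j = -78 + 4248 = 4170)
Q = -104931 (Q = -104951 + 20 = -104931)
sqrt(Q + j) = sqrt(-104931 + 4170) = sqrt(-100761) = I*sqrt(100761)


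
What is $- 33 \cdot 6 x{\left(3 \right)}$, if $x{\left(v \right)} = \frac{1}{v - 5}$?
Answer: $99$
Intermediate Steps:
$x{\left(v \right)} = \frac{1}{-5 + v}$
$- 33 \cdot 6 x{\left(3 \right)} = - \frac{33 \cdot 6}{-5 + 3} = - \frac{198}{-2} = - \frac{198 \left(-1\right)}{2} = \left(-1\right) \left(-99\right) = 99$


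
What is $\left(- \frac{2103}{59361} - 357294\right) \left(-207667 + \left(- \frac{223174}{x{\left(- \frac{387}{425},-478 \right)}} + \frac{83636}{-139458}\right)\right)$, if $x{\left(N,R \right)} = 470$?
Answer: $\frac{24112800694723777252382}{324236014905} \approx 7.4368 \cdot 10^{10}$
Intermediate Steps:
$\left(- \frac{2103}{59361} - 357294\right) \left(-207667 + \left(- \frac{223174}{x{\left(- \frac{387}{425},-478 \right)}} + \frac{83636}{-139458}\right)\right) = \left(- \frac{2103}{59361} - 357294\right) \left(-207667 + \left(- \frac{223174}{470} + \frac{83636}{-139458}\right)\right) = \left(\left(-2103\right) \frac{1}{59361} - 357294\right) \left(-207667 + \left(\left(-223174\right) \frac{1}{470} + 83636 \left(- \frac{1}{139458}\right)\right)\right) = \left(- \frac{701}{19787} - 357294\right) \left(-207667 - \frac{7790677153}{16386315}\right) = - \frac{7069777079 \left(-207667 - \frac{7790677153}{16386315}\right)}{19787} = \left(- \frac{7069777079}{19787}\right) \left(- \frac{3410687554258}{16386315}\right) = \frac{24112800694723777252382}{324236014905}$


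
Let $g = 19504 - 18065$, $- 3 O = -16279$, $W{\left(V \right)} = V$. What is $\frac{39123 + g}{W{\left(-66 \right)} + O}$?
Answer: $\frac{121686}{16081} \approx 7.5671$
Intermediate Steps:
$O = \frac{16279}{3}$ ($O = \left(- \frac{1}{3}\right) \left(-16279\right) = \frac{16279}{3} \approx 5426.3$)
$g = 1439$
$\frac{39123 + g}{W{\left(-66 \right)} + O} = \frac{39123 + 1439}{-66 + \frac{16279}{3}} = \frac{40562}{\frac{16081}{3}} = 40562 \cdot \frac{3}{16081} = \frac{121686}{16081}$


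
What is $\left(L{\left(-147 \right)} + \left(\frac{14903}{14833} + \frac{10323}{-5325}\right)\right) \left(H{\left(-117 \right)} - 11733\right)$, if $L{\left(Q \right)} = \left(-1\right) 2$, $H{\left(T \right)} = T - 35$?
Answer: $\frac{26230085658}{752245} \approx 34869.0$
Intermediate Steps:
$H{\left(T \right)} = -35 + T$
$L{\left(Q \right)} = -2$
$\left(L{\left(-147 \right)} + \left(\frac{14903}{14833} + \frac{10323}{-5325}\right)\right) \left(H{\left(-117 \right)} - 11733\right) = \left(-2 + \left(\frac{14903}{14833} + \frac{10323}{-5325}\right)\right) \left(\left(-35 - 117\right) - 11733\right) = \left(-2 + \left(14903 \cdot \frac{1}{14833} + 10323 \left(- \frac{1}{5325}\right)\right)\right) \left(-152 - 11733\right) = \left(-2 + \left(\frac{2129}{2119} - \frac{3441}{1775}\right)\right) \left(-11885\right) = \left(-2 - \frac{3512504}{3761225}\right) \left(-11885\right) = \left(- \frac{11034954}{3761225}\right) \left(-11885\right) = \frac{26230085658}{752245}$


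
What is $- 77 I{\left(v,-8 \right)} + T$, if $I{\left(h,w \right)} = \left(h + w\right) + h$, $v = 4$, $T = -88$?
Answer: $-88$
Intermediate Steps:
$I{\left(h,w \right)} = w + 2 h$
$- 77 I{\left(v,-8 \right)} + T = - 77 \left(-8 + 2 \cdot 4\right) - 88 = - 77 \left(-8 + 8\right) - 88 = \left(-77\right) 0 - 88 = 0 - 88 = -88$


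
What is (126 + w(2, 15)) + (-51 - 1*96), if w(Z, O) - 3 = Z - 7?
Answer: -23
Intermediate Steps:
w(Z, O) = -4 + Z (w(Z, O) = 3 + (Z - 7) = 3 + (-7 + Z) = -4 + Z)
(126 + w(2, 15)) + (-51 - 1*96) = (126 + (-4 + 2)) + (-51 - 1*96) = (126 - 2) + (-51 - 96) = 124 - 147 = -23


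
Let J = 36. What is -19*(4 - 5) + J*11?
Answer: 415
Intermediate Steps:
-19*(4 - 5) + J*11 = -19*(4 - 5) + 36*11 = -19*(-1) + 396 = 19 + 396 = 415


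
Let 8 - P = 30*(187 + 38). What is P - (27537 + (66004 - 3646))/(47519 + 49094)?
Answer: -651454741/96613 ≈ -6742.9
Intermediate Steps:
P = -6742 (P = 8 - 30*(187 + 38) = 8 - 30*225 = 8 - 1*6750 = 8 - 6750 = -6742)
P - (27537 + (66004 - 3646))/(47519 + 49094) = -6742 - (27537 + (66004 - 3646))/(47519 + 49094) = -6742 - (27537 + 62358)/96613 = -6742 - 89895/96613 = -651454741/96613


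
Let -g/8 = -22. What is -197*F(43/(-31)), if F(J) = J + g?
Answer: -1066361/31 ≈ -34399.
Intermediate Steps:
g = 176 (g = -8*(-22) = 176)
F(J) = 176 + J (F(J) = J + 176 = 176 + J)
-197*F(43/(-31)) = -197*(176 + 43/(-31)) = -197*(176 + 43*(-1/31)) = -197*(176 - 43/31) = -197*5413/31 = -1066361/31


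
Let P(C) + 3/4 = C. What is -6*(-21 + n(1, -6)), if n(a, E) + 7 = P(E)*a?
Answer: 417/2 ≈ 208.50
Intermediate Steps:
P(C) = -3/4 + C
n(a, E) = -7 + a*(-3/4 + E) (n(a, E) = -7 + (-3/4 + E)*a = -7 + a*(-3/4 + E))
-6*(-21 + n(1, -6)) = -6*(-21 + (-7 + (1/4)*1*(-3 + 4*(-6)))) = -6*(-21 + (-7 + (1/4)*1*(-3 - 24))) = -6*(-21 + (-7 + (1/4)*1*(-27))) = -6*(-21 + (-7 - 27/4)) = -6*(-21 - 55/4) = -6*(-139/4) = 417/2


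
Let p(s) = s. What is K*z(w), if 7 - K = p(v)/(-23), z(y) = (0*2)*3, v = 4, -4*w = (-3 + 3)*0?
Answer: 0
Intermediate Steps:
w = 0 (w = -(-3 + 3)*0/4 = -0*0 = -1/4*0 = 0)
z(y) = 0 (z(y) = 0*3 = 0)
K = 165/23 (K = 7 - 4/(-23) = 7 - 4*(-1)/23 = 7 - 1*(-4/23) = 7 + 4/23 = 165/23 ≈ 7.1739)
K*z(w) = (165/23)*0 = 0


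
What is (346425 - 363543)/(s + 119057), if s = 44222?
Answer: -17118/163279 ≈ -0.10484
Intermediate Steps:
(346425 - 363543)/(s + 119057) = (346425 - 363543)/(44222 + 119057) = -17118/163279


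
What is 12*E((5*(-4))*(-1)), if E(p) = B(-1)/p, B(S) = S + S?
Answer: -6/5 ≈ -1.2000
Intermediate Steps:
B(S) = 2*S
E(p) = -2/p (E(p) = (2*(-1))/p = -2/p)
12*E((5*(-4))*(-1)) = 12*(-2/((5*(-4))*(-1))) = 12*(-2/((-20*(-1)))) = 12*(-2/20) = 12*(-2*1/20) = 12*(-⅒) = -6/5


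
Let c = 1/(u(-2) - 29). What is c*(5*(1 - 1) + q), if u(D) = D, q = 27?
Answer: -27/31 ≈ -0.87097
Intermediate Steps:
c = -1/31 (c = 1/(-2 - 29) = 1/(-31) = -1/31 ≈ -0.032258)
c*(5*(1 - 1) + q) = -(5*(1 - 1) + 27)/31 = -(5*0 + 27)/31 = -(0 + 27)/31 = -1/31*27 = -27/31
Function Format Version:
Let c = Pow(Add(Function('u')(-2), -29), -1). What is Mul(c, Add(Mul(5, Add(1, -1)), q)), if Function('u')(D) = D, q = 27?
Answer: Rational(-27, 31) ≈ -0.87097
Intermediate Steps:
c = Rational(-1, 31) (c = Pow(Add(-2, -29), -1) = Pow(-31, -1) = Rational(-1, 31) ≈ -0.032258)
Mul(c, Add(Mul(5, Add(1, -1)), q)) = Mul(Rational(-1, 31), Add(Mul(5, Add(1, -1)), 27)) = Mul(Rational(-1, 31), Add(Mul(5, 0), 27)) = Mul(Rational(-1, 31), Add(0, 27)) = Mul(Rational(-1, 31), 27) = Rational(-27, 31)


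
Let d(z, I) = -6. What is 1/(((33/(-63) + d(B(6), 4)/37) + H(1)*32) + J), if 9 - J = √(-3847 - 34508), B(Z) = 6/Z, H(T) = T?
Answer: 24338748/24137218771 + 603729*I*√38355/24137218771 ≈ 0.0010083 + 0.0048985*I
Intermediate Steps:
J = 9 - I*√38355 (J = 9 - √(-3847 - 34508) = 9 - √(-38355) = 9 - I*√38355 ≈ 9.0 - 195.84*I)
1/(((33/(-63) + d(B(6), 4)/37) + H(1)*32) + J) = 1/(((33/(-63) - 6/37) + 1*32) + (9 - I*√38355)) = 1/(((33*(-1/63) - 6*1/37) + 32) + (9 - I*√38355)) = 1/(((-11/21 - 6/37) + 32) + (9 - I*√38355)) = 1/((-533/777 + 32) + (9 - I*√38355)) = 1/(24331/777 + (9 - I*√38355)) = 1/(31324/777 - I*√38355)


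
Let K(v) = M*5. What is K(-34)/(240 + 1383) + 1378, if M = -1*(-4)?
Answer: 2236514/1623 ≈ 1378.0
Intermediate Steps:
M = 4
K(v) = 20 (K(v) = 4*5 = 20)
K(-34)/(240 + 1383) + 1378 = 20/(240 + 1383) + 1378 = 20/1623 + 1378 = 2236514/1623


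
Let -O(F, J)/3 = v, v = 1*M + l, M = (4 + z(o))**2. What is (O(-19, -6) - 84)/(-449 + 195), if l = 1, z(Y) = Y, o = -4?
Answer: 87/254 ≈ 0.34252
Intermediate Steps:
M = 0 (M = (4 - 4)**2 = 0**2 = 0)
v = 1 (v = 1*0 + 1 = 0 + 1 = 1)
O(F, J) = -3 (O(F, J) = -3*1 = -3)
(O(-19, -6) - 84)/(-449 + 195) = (-3 - 84)/(-449 + 195) = -87/(-254) = -87*(-1/254) = 87/254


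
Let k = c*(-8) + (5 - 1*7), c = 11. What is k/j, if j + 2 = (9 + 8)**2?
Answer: -90/287 ≈ -0.31359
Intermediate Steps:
j = 287 (j = -2 + (9 + 8)**2 = -2 + 17**2 = -2 + 289 = 287)
k = -90 (k = 11*(-8) + (5 - 1*7) = -88 + (5 - 7) = -88 - 2 = -90)
k/j = -90/287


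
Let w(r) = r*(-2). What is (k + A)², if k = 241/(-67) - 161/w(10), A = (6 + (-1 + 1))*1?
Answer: 196196049/1795600 ≈ 109.26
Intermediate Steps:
w(r) = -2*r
A = 6 (A = (6 + 0)*1 = 6*1 = 6)
k = 5967/1340 (k = 241/(-67) - 161/((-2*10)) = 241*(-1/67) - 161/(-20) = -241/67 - 161*(-1/20) = -241/67 + 161/20 = 5967/1340 ≈ 4.4530)
(k + A)² = (5967/1340 + 6)² = (14007/1340)² = 196196049/1795600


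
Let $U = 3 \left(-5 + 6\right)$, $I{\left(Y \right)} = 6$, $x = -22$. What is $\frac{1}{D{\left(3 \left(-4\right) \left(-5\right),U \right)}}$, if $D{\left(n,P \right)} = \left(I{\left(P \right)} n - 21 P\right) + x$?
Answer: $\frac{1}{275} \approx 0.0036364$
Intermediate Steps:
$U = 3$ ($U = 3 \cdot 1 = 3$)
$D{\left(n,P \right)} = -22 - 21 P + 6 n$ ($D{\left(n,P \right)} = \left(6 n - 21 P\right) - 22 = \left(- 21 P + 6 n\right) - 22 = -22 - 21 P + 6 n$)
$\frac{1}{D{\left(3 \left(-4\right) \left(-5\right),U \right)}} = \frac{1}{-22 - 63 + 6 \cdot 3 \left(-4\right) \left(-5\right)} = \frac{1}{-22 - 63 + 6 \left(\left(-12\right) \left(-5\right)\right)} = \frac{1}{-22 - 63 + 6 \cdot 60} = \frac{1}{-22 - 63 + 360} = \frac{1}{275}$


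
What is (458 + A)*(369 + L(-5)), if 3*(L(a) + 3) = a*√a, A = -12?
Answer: 163236 - 2230*I*√5/3 ≈ 1.6324e+5 - 1662.1*I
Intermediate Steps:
L(a) = -3 + a^(3/2)/3 (L(a) = -3 + (a*√a)/3 = -3 + a^(3/2)/3)
(458 + A)*(369 + L(-5)) = (458 - 12)*(369 + (-3 + (-5)^(3/2)/3)) = 446*(369 + (-3 + (-5*I*√5)/3)) = 446*(369 + (-3 - 5*I*√5/3)) = 446*(366 - 5*I*√5/3) = 163236 - 2230*I*√5/3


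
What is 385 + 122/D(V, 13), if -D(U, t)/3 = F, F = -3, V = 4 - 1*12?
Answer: 3587/9 ≈ 398.56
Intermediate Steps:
V = -8 (V = 4 - 12 = -8)
D(U, t) = 9 (D(U, t) = -3*(-3) = 9)
385 + 122/D(V, 13) = 385 + 122/9 = 3587/9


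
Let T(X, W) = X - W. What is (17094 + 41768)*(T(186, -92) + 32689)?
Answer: 1940503554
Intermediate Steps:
(17094 + 41768)*(T(186, -92) + 32689) = (17094 + 41768)*((186 - 1*(-92)) + 32689) = 58862*((186 + 92) + 32689) = 58862*(278 + 32689) = 58862*32967 = 1940503554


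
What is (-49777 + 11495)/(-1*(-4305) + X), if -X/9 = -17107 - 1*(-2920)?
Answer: -19141/65994 ≈ -0.29004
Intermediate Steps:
X = 127683 (X = -9*(-17107 - 1*(-2920)) = -9*(-17107 + 2920) = -9*(-14187) = 127683)
(-49777 + 11495)/(-1*(-4305) + X) = (-49777 + 11495)/(-1*(-4305) + 127683) = -38282/(4305 + 127683) = -38282/131988 = -38282*1/131988 = -19141/65994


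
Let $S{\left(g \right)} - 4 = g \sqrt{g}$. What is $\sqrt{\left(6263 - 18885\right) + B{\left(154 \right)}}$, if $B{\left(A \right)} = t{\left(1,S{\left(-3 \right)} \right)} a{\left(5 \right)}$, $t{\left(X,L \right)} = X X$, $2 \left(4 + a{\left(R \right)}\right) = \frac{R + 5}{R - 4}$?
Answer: $i \sqrt{12621} \approx 112.34 i$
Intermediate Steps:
$a{\left(R \right)} = -4 + \frac{5 + R}{2 \left(-4 + R\right)}$ ($a{\left(R \right)} = -4 + \frac{\left(R + 5\right) \frac{1}{R - 4}}{2} = -4 + \frac{\left(5 + R\right) \frac{1}{-4 + R}}{2} = -4 + \frac{\frac{1}{-4 + R} \left(5 + R\right)}{2} = -4 + \frac{5 + R}{2 \left(-4 + R\right)}$)
$S{\left(g \right)} = 4 + g^{\frac{3}{2}}$ ($S{\left(g \right)} = 4 + g \sqrt{g} = 4 + g^{\frac{3}{2}}$)
$t{\left(X,L \right)} = X^{2}$
$B{\left(A \right)} = 1$ ($B{\left(A \right)} = 1^{2} \frac{37 - 35}{2 \left(-4 + 5\right)} = 1 \frac{37 - 35}{2 \cdot 1} = 1 \cdot \frac{1}{2} \cdot 1 \cdot 2 = 1 \cdot 1 = 1$)
$\sqrt{\left(6263 - 18885\right) + B{\left(154 \right)}} = \sqrt{\left(6263 - 18885\right) + 1} = \sqrt{-12622 + 1} = \sqrt{-12621} = i \sqrt{12621}$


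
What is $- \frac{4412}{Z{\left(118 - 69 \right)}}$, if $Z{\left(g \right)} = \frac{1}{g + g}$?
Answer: $-432376$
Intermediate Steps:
$Z{\left(g \right)} = \frac{1}{2 g}$
$- \frac{4412}{Z{\left(118 - 69 \right)}} = - \frac{4412}{\frac{1}{2} \frac{1}{118 - 69}} = - \frac{4412}{\frac{1}{2} \cdot \frac{1}{49}} = - 4412 \frac{1}{\frac{1}{98}} = \left(-4412\right) 98 = -432376$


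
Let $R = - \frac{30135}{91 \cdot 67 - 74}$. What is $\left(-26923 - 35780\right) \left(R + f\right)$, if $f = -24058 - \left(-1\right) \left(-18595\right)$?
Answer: $\frac{16110228743262}{6023} \approx 2.6748 \cdot 10^{9}$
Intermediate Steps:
$R = - \frac{30135}{6023}$ ($R = - \frac{30135}{6097 - 74} = - \frac{30135}{6023} \approx -5.0033$)
$f = -42653$ ($f = -24058 - 18595 = -42653$)
$\left(-26923 - 35780\right) \left(R + f\right) = \left(-26923 - 35780\right) \left(- \frac{30135}{6023} - 42653\right) = \left(-62703\right) \left(- \frac{256929154}{6023}\right) = \frac{16110228743262}{6023}$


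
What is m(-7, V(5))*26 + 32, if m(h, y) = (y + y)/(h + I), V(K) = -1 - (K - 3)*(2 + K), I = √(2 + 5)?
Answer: 162 + 130*√7/7 ≈ 211.14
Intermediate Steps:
I = √7 ≈ 2.6458
V(K) = -1 - (-3 + K)*(2 + K)
m(h, y) = 2*y/(h + √7) (m(h, y) = (y + y)/(h + √7) = (2*y)/(h + √7) = 2*y/(h + √7))
m(-7, V(5))*26 + 32 = (2*(5 + 5 - 1*5²)/(-7 + √7))*26 + 32 = (2*(5 + 5 - 1*25)/(-7 + √7))*26 + 32 = (2*(5 + 5 - 25)/(-7 + √7))*26 + 32 = (2*(-15)/(-7 + √7))*26 + 32 = -30/(-7 + √7)*26 + 32 = -780/(-7 + √7) + 32 = 32 - 780/(-7 + √7)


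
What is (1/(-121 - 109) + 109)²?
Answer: 628454761/52900 ≈ 11880.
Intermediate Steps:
(1/(-121 - 109) + 109)² = (1/(-230) + 109)² = (-1/230 + 109)² = (25069/230)² = 628454761/52900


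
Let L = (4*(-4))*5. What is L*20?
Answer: -1600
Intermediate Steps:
L = -80 (L = -16*5 = -80)
L*20 = -80*20 = -1600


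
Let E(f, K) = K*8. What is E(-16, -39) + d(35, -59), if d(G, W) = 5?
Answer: -307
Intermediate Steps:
E(f, K) = 8*K
E(-16, -39) + d(35, -59) = 8*(-39) + 5 = -312 + 5 = -307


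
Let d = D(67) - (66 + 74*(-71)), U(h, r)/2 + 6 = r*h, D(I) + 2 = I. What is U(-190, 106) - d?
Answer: -45545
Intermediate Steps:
D(I) = -2 + I
U(h, r) = -12 + 2*h*r (U(h, r) = -12 + 2*(r*h) = -12 + 2*(h*r) = -12 + 2*h*r)
d = 5253 (d = (-2 + 67) - (66 + 74*(-71)) = 65 - (66 - 5254) = 65 - 1*(-5188) = 65 + 5188 = 5253)
U(-190, 106) - d = (-12 + 2*(-190)*106) - 1*5253 = (-12 - 40280) - 5253 = -40292 - 5253 = -45545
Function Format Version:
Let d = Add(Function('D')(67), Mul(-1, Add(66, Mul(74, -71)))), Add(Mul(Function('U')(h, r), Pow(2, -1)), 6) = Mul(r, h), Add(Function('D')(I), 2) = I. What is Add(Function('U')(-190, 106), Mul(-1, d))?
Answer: -45545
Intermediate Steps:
Function('D')(I) = Add(-2, I)
Function('U')(h, r) = Add(-12, Mul(2, h, r)) (Function('U')(h, r) = Add(-12, Mul(2, Mul(r, h))) = Add(-12, Mul(2, Mul(h, r))) = Add(-12, Mul(2, h, r)))
d = 5253 (d = Add(Add(-2, 67), Mul(-1, Add(66, Mul(74, -71)))) = Add(65, Mul(-1, Add(66, -5254))) = Add(65, Mul(-1, -5188)) = Add(65, 5188) = 5253)
Add(Function('U')(-190, 106), Mul(-1, d)) = Add(Add(-12, Mul(2, -190, 106)), Mul(-1, 5253)) = Add(Add(-12, -40280), -5253) = Add(-40292, -5253) = -45545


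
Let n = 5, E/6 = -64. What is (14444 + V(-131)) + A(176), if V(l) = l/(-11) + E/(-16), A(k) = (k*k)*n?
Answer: 1862959/11 ≈ 1.6936e+5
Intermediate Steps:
E = -384 (E = 6*(-64) = -384)
A(k) = 5*k² (A(k) = (k*k)*5 = k²*5 = 5*k²)
V(l) = 24 - l/11 (V(l) = l/(-11) - 384/(-16) = l*(-1/11) - 384*(-1/16) = -l/11 + 24 = 24 - l/11)
(14444 + V(-131)) + A(176) = (14444 + (24 - 1/11*(-131))) + 5*176² = (14444 + (24 + 131/11)) + 5*30976 = (14444 + 395/11) + 154880 = 159279/11 + 154880 = 1862959/11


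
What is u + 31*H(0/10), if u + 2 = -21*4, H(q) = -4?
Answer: -210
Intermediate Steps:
u = -86 (u = -2 - 21*4 = -2 - 84 = -86)
u + 31*H(0/10) = -86 + 31*(-4) = -86 - 124 = -210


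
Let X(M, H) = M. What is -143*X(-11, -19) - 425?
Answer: 1148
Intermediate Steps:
-143*X(-11, -19) - 425 = -143*(-11) - 425 = 1573 - 425 = 1148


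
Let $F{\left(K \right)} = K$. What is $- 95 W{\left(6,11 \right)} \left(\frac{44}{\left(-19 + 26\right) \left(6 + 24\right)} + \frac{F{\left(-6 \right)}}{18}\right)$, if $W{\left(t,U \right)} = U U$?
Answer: $\frac{29887}{21} \approx 1423.2$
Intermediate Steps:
$W{\left(t,U \right)} = U^{2}$
$- 95 W{\left(6,11 \right)} \left(\frac{44}{\left(-19 + 26\right) \left(6 + 24\right)} + \frac{F{\left(-6 \right)}}{18}\right) = - 95 \cdot 11^{2} \left(\frac{44}{\left(-19 + 26\right) \left(6 + 24\right)} - \frac{6}{18}\right) = \left(-95\right) 121 \left(\frac{44}{7 \cdot 30} - \frac{1}{3}\right) = - 11495 \left(\frac{44}{210} - \frac{1}{3}\right) = - 11495 \left(44 \cdot \frac{1}{210} - \frac{1}{3}\right) = - 11495 \left(\frac{22}{105} - \frac{1}{3}\right) = \left(-11495\right) \left(- \frac{13}{105}\right) = \frac{29887}{21}$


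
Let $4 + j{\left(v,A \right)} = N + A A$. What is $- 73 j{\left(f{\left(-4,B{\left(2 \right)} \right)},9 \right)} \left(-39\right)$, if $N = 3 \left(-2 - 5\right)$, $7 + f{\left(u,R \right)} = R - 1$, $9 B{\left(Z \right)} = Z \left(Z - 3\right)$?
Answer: $159432$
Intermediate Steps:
$B{\left(Z \right)} = \frac{Z \left(-3 + Z\right)}{9}$ ($B{\left(Z \right)} = \frac{Z \left(Z - 3\right)}{9} = \frac{Z \left(-3 + Z\right)}{9}$)
$f{\left(u,R \right)} = -8 + R$ ($f{\left(u,R \right)} = -7 + \left(R - 1\right) = -7 + \left(-1 + R\right) = -8 + R$)
$N = -21$ ($N = 3 \left(-7\right) = -21$)
$j{\left(v,A \right)} = -25 + A^{2}$ ($j{\left(v,A \right)} = -4 + \left(-21 + A A\right) = -4 + \left(-21 + A^{2}\right) = -25 + A^{2}$)
$- 73 j{\left(f{\left(-4,B{\left(2 \right)} \right)},9 \right)} \left(-39\right) = - 73 \left(-25 + 9^{2}\right) \left(-39\right) = - 73 \left(-25 + 81\right) \left(-39\right) = \left(-73\right) 56 \left(-39\right) = \left(-4088\right) \left(-39\right) = 159432$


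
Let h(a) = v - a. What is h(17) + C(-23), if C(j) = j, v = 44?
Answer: 4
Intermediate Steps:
h(a) = 44 - a
h(17) + C(-23) = (44 - 1*17) - 23 = (44 - 17) - 23 = 27 - 23 = 4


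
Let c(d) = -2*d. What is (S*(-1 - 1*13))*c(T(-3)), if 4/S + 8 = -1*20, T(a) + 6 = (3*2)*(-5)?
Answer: 144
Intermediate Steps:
T(a) = -36 (T(a) = -6 + (3*2)*(-5) = -6 + 6*(-5) = -6 - 30 = -36)
S = -⅐ (S = 4/(-8 - 1*20) = 4/(-8 - 20) = 4/(-28) = 4*(-1/28) = -⅐ ≈ -0.14286)
(S*(-1 - 1*13))*c(T(-3)) = (-(-1 - 1*13)/7)*(-2*(-36)) = -(-1 - 13)/7*72 = -⅐*(-14)*72 = 2*72 = 144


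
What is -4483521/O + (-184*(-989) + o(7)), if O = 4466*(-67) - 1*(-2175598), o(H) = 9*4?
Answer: 341518464991/1876376 ≈ 1.8201e+5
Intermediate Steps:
o(H) = 36
O = 1876376 (O = -299222 + 2175598 = 1876376)
-4483521/O + (-184*(-989) + o(7)) = -4483521/1876376 + (-184*(-989) + 36) = -4483521*1/1876376 + (181976 + 36) = -4483521/1876376 + 182012 = 341518464991/1876376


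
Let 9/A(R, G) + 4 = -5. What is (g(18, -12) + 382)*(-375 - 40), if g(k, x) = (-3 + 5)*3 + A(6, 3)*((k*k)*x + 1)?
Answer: -1774125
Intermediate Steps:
A(R, G) = -1 (A(R, G) = 9/(-4 - 5) = 9/(-9) = 9*(-⅑) = -1)
g(k, x) = 5 - x*k² (g(k, x) = (-3 + 5)*3 - ((k*k)*x + 1) = 2*3 - (k²*x + 1) = 6 - (x*k² + 1) = 6 - (1 + x*k²) = 6 + (-1 - x*k²) = 5 - x*k²)
(g(18, -12) + 382)*(-375 - 40) = ((5 - 1*(-12)*18²) + 382)*(-375 - 40) = ((5 - 1*(-12)*324) + 382)*(-415) = ((5 + 3888) + 382)*(-415) = (3893 + 382)*(-415) = 4275*(-415) = -1774125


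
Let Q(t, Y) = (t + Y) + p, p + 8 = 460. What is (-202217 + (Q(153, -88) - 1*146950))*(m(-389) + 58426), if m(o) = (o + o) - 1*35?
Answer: -20086772450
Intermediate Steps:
p = 452 (p = -8 + 460 = 452)
m(o) = -35 + 2*o (m(o) = 2*o - 35 = -35 + 2*o)
Q(t, Y) = 452 + Y + t (Q(t, Y) = (t + Y) + 452 = (Y + t) + 452 = 452 + Y + t)
(-202217 + (Q(153, -88) - 1*146950))*(m(-389) + 58426) = (-202217 + ((452 - 88 + 153) - 1*146950))*((-35 + 2*(-389)) + 58426) = (-202217 + (517 - 146950))*((-35 - 778) + 58426) = (-202217 - 146433)*(-813 + 58426) = -348650*57613 = -20086772450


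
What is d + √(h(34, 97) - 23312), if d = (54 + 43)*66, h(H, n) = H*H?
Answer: 6402 + 2*I*√5539 ≈ 6402.0 + 148.85*I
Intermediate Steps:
h(H, n) = H²
d = 6402 (d = 97*66 = 6402)
d + √(h(34, 97) - 23312) = 6402 + √(34² - 23312) = 6402 + √(1156 - 23312) = 6402 + √(-22156) = 6402 + 2*I*√5539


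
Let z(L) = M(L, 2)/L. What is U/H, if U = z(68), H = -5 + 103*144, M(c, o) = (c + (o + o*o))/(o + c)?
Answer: 37/35288260 ≈ 1.0485e-6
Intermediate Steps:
M(c, o) = (c + o + o²)/(c + o) (M(c, o) = (c + (o + o²))/(c + o) = (c + o + o²)/(c + o))
H = 14827 (H = -5 + 14832 = 14827)
z(L) = (6 + L)/(L*(2 + L)) (z(L) = ((L + 2 + 2²)/(L + 2))/L = ((L + 2 + 4)/(2 + L))/L = ((6 + L)/(2 + L))/L = (6 + L)/(L*(2 + L)))
U = 37/2380 (U = (6 + 68)/(68*(2 + 68)) = (1/68)*74/70 = (1/68)*(1/70)*74 = 37/2380 ≈ 0.015546)
U/H = (37/2380)/14827 = (37/2380)*(1/14827) = 37/35288260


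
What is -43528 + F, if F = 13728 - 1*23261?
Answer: -53061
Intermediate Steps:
F = -9533 (F = 13728 - 23261 = -9533)
-43528 + F = -43528 - 9533 = -53061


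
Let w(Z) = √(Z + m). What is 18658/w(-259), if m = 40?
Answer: -18658*I*√219/219 ≈ -1260.8*I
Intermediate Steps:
w(Z) = √(40 + Z) (w(Z) = √(Z + 40) = √(40 + Z))
18658/w(-259) = 18658/(√(40 - 259)) = 18658/(√(-219)) = 18658/((I*√219)) = 18658*(-I*√219/219) = -18658*I*√219/219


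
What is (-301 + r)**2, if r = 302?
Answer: 1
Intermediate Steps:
(-301 + r)**2 = (-301 + 302)**2 = 1**2 = 1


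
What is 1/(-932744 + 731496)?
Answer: -1/201248 ≈ -4.9690e-6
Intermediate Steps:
1/(-932744 + 731496) = 1/(-201248) = -1/201248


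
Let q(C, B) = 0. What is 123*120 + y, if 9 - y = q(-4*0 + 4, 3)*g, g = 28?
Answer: 14769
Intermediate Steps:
y = 9 (y = 9 - 0*28 = 9 - 1*0 = 9 + 0 = 9)
123*120 + y = 123*120 + 9 = 14760 + 9 = 14769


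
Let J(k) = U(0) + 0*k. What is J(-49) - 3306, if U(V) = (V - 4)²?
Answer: -3290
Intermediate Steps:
U(V) = (-4 + V)²
J(k) = 16 (J(k) = (-4 + 0)² + 0*k = (-4)² + 0 = 16 + 0 = 16)
J(-49) - 3306 = 16 - 3306 = -3290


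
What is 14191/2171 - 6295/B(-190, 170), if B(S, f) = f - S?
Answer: -1711537/156312 ≈ -10.949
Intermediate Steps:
14191/2171 - 6295/B(-190, 170) = 14191/2171 - 6295/(170 - 1*(-190)) = 14191*(1/2171) - 6295/(170 + 190) = 14191/2171 - 6295/360 = 14191/2171 - 6295*1/360 = 14191/2171 - 1259/72 = -1711537/156312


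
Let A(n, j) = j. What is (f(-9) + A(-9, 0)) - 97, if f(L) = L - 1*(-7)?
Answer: -99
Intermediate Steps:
f(L) = 7 + L (f(L) = L + 7 = 7 + L)
(f(-9) + A(-9, 0)) - 97 = ((7 - 9) + 0) - 97 = (-2 + 0) - 97 = -2 - 97 = -99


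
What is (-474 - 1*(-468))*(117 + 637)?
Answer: -4524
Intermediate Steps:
(-474 - 1*(-468))*(117 + 637) = (-474 + 468)*754 = -6*754 = -4524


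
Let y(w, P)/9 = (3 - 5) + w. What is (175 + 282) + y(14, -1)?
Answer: 565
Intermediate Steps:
y(w, P) = -18 + 9*w (y(w, P) = 9*((3 - 5) + w) = 9*(-2 + w) = -18 + 9*w)
(175 + 282) + y(14, -1) = (175 + 282) + (-18 + 9*14) = 457 + (-18 + 126) = 457 + 108 = 565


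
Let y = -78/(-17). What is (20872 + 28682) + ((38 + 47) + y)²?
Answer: 16640635/289 ≈ 57580.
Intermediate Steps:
y = 78/17 (y = -78*(-1/17) = 78/17 ≈ 4.5882)
(20872 + 28682) + ((38 + 47) + y)² = (20872 + 28682) + ((38 + 47) + 78/17)² = 49554 + (85 + 78/17)² = 49554 + (1523/17)² = 49554 + 2319529/289 = 16640635/289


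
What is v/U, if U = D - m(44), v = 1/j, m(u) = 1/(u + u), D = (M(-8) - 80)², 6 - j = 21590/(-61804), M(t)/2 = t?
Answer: 247216/14465931859 ≈ 1.7090e-5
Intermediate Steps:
M(t) = 2*t
j = 196207/30902 (j = 6 - 21590/(-61804) = 6 - 21590*(-1)/61804 = 6 - 1*(-10795/30902) = 6 + 10795/30902 = 196207/30902 ≈ 6.3493)
D = 9216 (D = (2*(-8) - 80)² = (-16 - 80)² = (-96)² = 9216)
m(u) = 1/(2*u)
v = 30902/196207 (v = 1/(196207/30902) = 30902/196207 ≈ 0.15750)
U = 811007/88 (U = 9216 - 1/(2*44) = 9216 - 1*1/88 = 9216 - 1/88 = 811007/88 ≈ 9216.0)
v/U = 30902/(196207*(811007/88)) = (30902/196207)*(88/811007) = 247216/14465931859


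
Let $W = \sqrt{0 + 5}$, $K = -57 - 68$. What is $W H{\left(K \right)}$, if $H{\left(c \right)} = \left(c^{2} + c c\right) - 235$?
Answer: $31015 \sqrt{5} \approx 69352.0$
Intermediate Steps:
$K = -125$
$H{\left(c \right)} = -235 + 2 c^{2}$ ($H{\left(c \right)} = \left(c^{2} + c^{2}\right) - 235 = 2 c^{2} - 235 = -235 + 2 c^{2}$)
$W = \sqrt{5} \approx 2.2361$
$W H{\left(K \right)} = \sqrt{5} \left(-235 + 2 \left(-125\right)^{2}\right) = \sqrt{5} \left(-235 + 2 \cdot 15625\right) = \sqrt{5} \left(-235 + 31250\right) = \sqrt{5} \cdot 31015 = 31015 \sqrt{5}$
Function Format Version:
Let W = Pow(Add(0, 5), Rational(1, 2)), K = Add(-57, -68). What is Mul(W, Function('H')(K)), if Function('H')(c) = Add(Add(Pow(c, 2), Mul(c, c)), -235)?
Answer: Mul(31015, Pow(5, Rational(1, 2))) ≈ 69352.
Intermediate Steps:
K = -125
Function('H')(c) = Add(-235, Mul(2, Pow(c, 2))) (Function('H')(c) = Add(Add(Pow(c, 2), Pow(c, 2)), -235) = Add(Mul(2, Pow(c, 2)), -235) = Add(-235, Mul(2, Pow(c, 2))))
W = Pow(5, Rational(1, 2)) ≈ 2.2361
Mul(W, Function('H')(K)) = Mul(Pow(5, Rational(1, 2)), Add(-235, Mul(2, Pow(-125, 2)))) = Mul(Pow(5, Rational(1, 2)), Add(-235, Mul(2, 15625))) = Mul(Pow(5, Rational(1, 2)), Add(-235, 31250)) = Mul(Pow(5, Rational(1, 2)), 31015) = Mul(31015, Pow(5, Rational(1, 2)))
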